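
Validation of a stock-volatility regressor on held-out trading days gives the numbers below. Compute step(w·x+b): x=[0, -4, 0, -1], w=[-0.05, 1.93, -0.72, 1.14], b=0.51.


z = (0)·(-0.05) + (-4)·(1.93) + (0)·(-0.72) + (-1)·(1.14) + 0.51
  = -8.35
step(z) = 0 (z<0)

0


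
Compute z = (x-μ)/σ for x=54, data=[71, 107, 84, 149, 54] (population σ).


μ = 93, σ = 32.9181
z = (54 - 93)/32.9181 = -1.1848

-1.1848


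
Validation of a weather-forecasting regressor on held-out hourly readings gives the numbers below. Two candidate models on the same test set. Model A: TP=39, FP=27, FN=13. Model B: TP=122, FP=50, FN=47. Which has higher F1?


Model A: P=39/66=0.5909, R=39/52=0.75, F1=2PR/(P+R)=2TP/(2TP+FP+FN)=78/118=0.661
Model B: P=122/172=0.7093, R=122/169=0.7219, F1=2PR/(P+R)=2TP/(2TP+FP+FN)=244/341=0.7155
0.661 < 0.7155 → Model B

Model B


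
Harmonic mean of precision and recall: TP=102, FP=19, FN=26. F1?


Precision = 102/121 = 0.843
Recall = 102/128 = 0.7969
F1 = 2·P·R/(P+R) = 2·TP/(2·TP+FP+FN) = 204/(204+19+26) = 204/249 = 0.8193

0.8193


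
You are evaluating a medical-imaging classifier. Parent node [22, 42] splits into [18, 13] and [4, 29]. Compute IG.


Parent = [22, 42], H_parent = 0.9284
H_left = 0.9812 (n=31), H_right = 0.5328 (n=33)
H_children = (31/64)·0.9812 + (33/64)·0.5328 = 0.75
IG = 0.9284 - 0.75 = 0.1784

0.1784


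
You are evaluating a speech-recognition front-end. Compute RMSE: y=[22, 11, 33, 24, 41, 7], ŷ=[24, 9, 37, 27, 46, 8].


MSE = 59/6 = 9.8333
RMSE = √(59/6) = 3.1358

3.1358


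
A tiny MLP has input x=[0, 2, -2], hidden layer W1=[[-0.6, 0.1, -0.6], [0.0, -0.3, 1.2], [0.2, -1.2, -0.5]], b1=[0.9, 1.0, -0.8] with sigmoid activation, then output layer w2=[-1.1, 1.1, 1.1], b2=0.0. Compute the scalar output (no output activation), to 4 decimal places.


z1[0] = (-0.6)·(0) + (0.1)·(2) + (-0.6)·(-2) + 0.9 = 2.3
z1[1] = (0.0)·(0) + (-0.3)·(2) + (1.2)·(-2) + 1.0 = -2.0
z1[2] = (0.2)·(0) + (-1.2)·(2) + (-0.5)·(-2) - 0.8 = -2.2
h = sigmoid(z1) = [0.9089, 0.1192, 0.0998]
output = (-1.1)·(0.9089) + (1.1)·(0.1192) + (1.1)·(0.0998) + 0.0 = -0.7589

-0.7589


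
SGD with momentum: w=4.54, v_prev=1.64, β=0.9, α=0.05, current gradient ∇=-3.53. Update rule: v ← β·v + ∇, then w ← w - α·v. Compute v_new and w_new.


v_new = 0.9·1.64 - 3.53 = 1.476 - 3.53 = -2.054
w_new = 4.54 - 0.05·-2.054 = 4.54 + 0.1027 = 4.6427

v_new=-2.054, w_new=4.6427


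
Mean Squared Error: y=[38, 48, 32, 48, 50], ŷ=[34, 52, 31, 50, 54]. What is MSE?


Squared errors: (38-34)²=16, (48-52)²=16, (32-31)²=1, (48-50)²=4, (50-54)²=16
Sum = 53
MSE = 53/5 = 53/5

53/5


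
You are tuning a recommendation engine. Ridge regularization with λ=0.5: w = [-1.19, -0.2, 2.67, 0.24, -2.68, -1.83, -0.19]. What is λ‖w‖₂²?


‖w‖₂² = (-1.19)² + (-0.2)² + (2.67)² + (0.24)² + (-2.68)² + (-1.83)² + (-0.19)²
     = 1.4161 + 0.04 + 7.1289 + 0.0576 + 7.1824 + 3.3489 + 0.0361
     = 19.21
λ·‖w‖₂² = 0.5·19.21 = 9.605

9.605


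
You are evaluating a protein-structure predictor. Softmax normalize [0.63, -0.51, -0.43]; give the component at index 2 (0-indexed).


Exponentials: e^0.63=1.8776, e^-0.51=0.6005, e^-0.43=0.6505
Sum = 3.1286
Softmax = [0.6001, 0.1919, 0.2079]
p[2] = 0.6505/3.1286 = 0.2079

0.2079


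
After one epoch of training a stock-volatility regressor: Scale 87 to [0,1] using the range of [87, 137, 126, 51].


min=51, max=137
(87-51)/(137-51) = 36/86 = 0.4186

0.4186


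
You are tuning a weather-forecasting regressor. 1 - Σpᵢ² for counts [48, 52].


Probabilities: [48/100, 52/100] ≈ [0.48, 0.52]
Σpᵢ² = (2304 + 2704)/100² = 5008/10000
Gini = 1 - Σpᵢ² = 1 - 5008/10000 = 0.4992

0.4992


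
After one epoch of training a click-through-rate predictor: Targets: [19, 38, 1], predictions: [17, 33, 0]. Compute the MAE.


Absolute errors: |19-17|=2, |38-33|=5, |1-0|=1
Sum = 8
MAE = 8/3 = 8/3

8/3


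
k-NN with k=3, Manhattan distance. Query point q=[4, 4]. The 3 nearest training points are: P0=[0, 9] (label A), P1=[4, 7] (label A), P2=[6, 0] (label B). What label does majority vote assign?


d(q,P0) = 9  (label A)
d(q,P1) = 3  (label A)
d(q,P2) = 6  (label B)
Votes: A=2, B=1
Majority → A

A


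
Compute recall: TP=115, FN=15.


Recall = TP/(TP+FN)
= 115/(115+15)
= 115/130 = 88.46%

88.46%


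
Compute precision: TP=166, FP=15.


Precision = TP/(TP+FP)
= 166/(166+15)
= 166/181 = 91.71%

91.71%


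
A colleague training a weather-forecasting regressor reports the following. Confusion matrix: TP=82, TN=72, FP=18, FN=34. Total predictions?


Total = TP + TN + FP + FN
= 82 + 72 + 18 + 34
= 206
(Predicted positive: 100, predicted negative: 106)

206


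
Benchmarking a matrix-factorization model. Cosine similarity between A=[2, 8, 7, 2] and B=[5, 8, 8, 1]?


A·B = 2·5 + 8·8 + 7·8 + 2·1 = 132
‖A‖ = √121 = 11, ‖B‖ = √154 = 12.4097
cos = 132/(√121·√154) = 132/√18634 = 0.967

0.967


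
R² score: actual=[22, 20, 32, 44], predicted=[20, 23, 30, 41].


ȳ = 29.5
SS_res = Σ(y-ŷ)² = 26
SS_tot = Σ(y-ȳ)² = 363
R² = 1 - SS_res/SS_tot = 1 - 0.0716 = 0.9284

0.9284


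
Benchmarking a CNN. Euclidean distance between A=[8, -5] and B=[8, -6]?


d = √((8-8)² + (-5+ 6)²)
  = √(0 + 1)
  = √1 = 1.0

1.0


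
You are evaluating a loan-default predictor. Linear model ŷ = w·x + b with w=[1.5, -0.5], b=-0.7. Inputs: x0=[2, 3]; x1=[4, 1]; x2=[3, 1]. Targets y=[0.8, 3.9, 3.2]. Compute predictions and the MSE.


ŷ0 = (1.5)·(2) + (-0.5)·(3) - 0.7 = 0.8
ŷ1 = (1.5)·(4) + (-0.5)·(1) - 0.7 = 4.8
ŷ2 = (1.5)·(3) + (-0.5)·(1) - 0.7 = 3.3
errors² = [0.0, 0.81, 0.01]
MSE = 0.8200/3 = 0.2733

0.2733


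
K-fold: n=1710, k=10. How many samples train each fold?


Fold size = 1710/10 = 171
Training per fold = 1710 - 171 = 1539

1539


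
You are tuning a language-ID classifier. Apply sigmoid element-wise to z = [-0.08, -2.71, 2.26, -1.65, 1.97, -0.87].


σ(-0.08) = 1/(1+e^0.08) = 0.48
σ(-2.71) = 1/(1+e^2.71) = 0.0624
σ(2.26) = 1/(1+e^-2.26) = 0.9055
σ(-1.65) = 1/(1+e^1.65) = 0.1611
σ(1.97) = 1/(1+e^-1.97) = 0.8776
σ(-0.87) = 1/(1+e^0.87) = 0.2953
result = [0.48, 0.0624, 0.9055, 0.1611, 0.8776, 0.2953]

[0.48, 0.0624, 0.9055, 0.1611, 0.8776, 0.2953]


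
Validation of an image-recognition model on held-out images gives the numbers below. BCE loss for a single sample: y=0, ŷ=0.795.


BCE = -[y·ln(p) + (1-y)·ln(1-p)]
= -0 - 1·ln(1-0.795)
= -ln(0.205) = 1.5847

1.5847


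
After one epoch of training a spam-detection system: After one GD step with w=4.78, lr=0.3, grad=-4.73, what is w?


w_new = w - α·∇
= 4.78 - 0.3·-4.73
= 4.78 + 1.419
= 6.199

6.199


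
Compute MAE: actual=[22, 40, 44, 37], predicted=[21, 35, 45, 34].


Absolute errors: |22-21|=1, |40-35|=5, |44-45|=1, |37-34|=3
Sum = 10
MAE = 10/4 = 5/2

5/2


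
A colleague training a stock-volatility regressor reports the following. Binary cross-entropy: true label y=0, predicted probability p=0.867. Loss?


BCE = -[y·ln(p) + (1-y)·ln(1-p)]
= -0 - 1·ln(1-0.867)
= -ln(0.133) = 2.0174

2.0174


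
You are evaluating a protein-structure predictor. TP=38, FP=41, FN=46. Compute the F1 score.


Precision = 38/79 = 0.481
Recall = 38/84 = 0.4524
F1 = 2·P·R/(P+R) = 2·TP/(2·TP+FP+FN) = 76/(76+41+46) = 76/163 = 0.4663

0.4663


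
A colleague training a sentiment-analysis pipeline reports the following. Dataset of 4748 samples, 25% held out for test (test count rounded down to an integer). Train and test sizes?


Test = ⌊4748·25/100⌋ = 1187
Train = 4748 - 1187 = 3561

Train: 3561, Test: 1187


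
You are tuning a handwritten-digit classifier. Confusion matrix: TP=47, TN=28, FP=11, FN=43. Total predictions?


Total = TP + TN + FP + FN
= 47 + 28 + 11 + 43
= 129
(Predicted positive: 58, predicted negative: 71)

129


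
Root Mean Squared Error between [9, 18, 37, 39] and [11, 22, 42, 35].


MSE = 61/4 = 15.25
RMSE = √(61/4) = 3.9051

3.9051


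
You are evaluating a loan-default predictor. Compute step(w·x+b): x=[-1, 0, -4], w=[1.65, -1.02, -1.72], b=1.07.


z = (-1)·(1.65) + (0)·(-1.02) + (-4)·(-1.72) + 1.07
  = 6.3
step(z) = 1 (z≥0)

1


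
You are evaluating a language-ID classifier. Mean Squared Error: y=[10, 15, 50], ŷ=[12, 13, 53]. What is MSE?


Squared errors: (10-12)²=4, (15-13)²=4, (50-53)²=9
Sum = 17
MSE = 17/3 = 17/3

17/3


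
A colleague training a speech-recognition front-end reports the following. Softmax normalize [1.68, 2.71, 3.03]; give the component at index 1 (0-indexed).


Exponentials: e^1.68=5.3656, e^2.71=15.0293, e^3.03=20.6972
Sum = 41.0921
Softmax = [0.1306, 0.3657, 0.5037]
p[1] = 15.0293/41.0921 = 0.3657

0.3657


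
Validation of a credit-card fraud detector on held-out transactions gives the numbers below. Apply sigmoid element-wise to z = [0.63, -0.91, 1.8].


σ(0.63) = 1/(1+e^-0.63) = 0.6525
σ(-0.91) = 1/(1+e^0.91) = 0.287
σ(1.8) = 1/(1+e^-1.8) = 0.8581
result = [0.6525, 0.287, 0.8581]

[0.6525, 0.287, 0.8581]


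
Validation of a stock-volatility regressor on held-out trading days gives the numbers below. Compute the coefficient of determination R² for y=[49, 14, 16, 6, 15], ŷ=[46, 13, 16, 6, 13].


ȳ = 20
SS_res = Σ(y-ŷ)² = 14
SS_tot = Σ(y-ȳ)² = 1114
R² = 1 - SS_res/SS_tot = 1 - 0.0126 = 0.9874

0.9874


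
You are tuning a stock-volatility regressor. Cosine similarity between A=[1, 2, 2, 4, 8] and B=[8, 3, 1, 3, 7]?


A·B = 1·8 + 2·3 + 2·1 + 4·3 + 8·7 = 84
‖A‖ = √89 = 9.434, ‖B‖ = √132 = 11.4891
cos = 84/(√89·√132) = 84/√11748 = 0.775

0.775


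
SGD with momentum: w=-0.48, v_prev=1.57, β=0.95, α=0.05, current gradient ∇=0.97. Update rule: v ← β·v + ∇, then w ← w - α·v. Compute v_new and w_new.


v_new = 0.95·1.57 + 0.97 = 1.4915 + 0.97 = 2.4615
w_new = -0.48 - 0.05·2.4615 = -0.48 - 0.123075 = -0.603075

v_new=2.4615, w_new=-0.603075


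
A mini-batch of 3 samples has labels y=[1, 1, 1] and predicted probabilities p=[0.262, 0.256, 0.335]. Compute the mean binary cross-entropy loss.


L[0] = -ln(0.262) = 1.3394
L[1] = -ln(0.256) = 1.3626
L[2] = -ln(0.335) = 1.0936
mean = (1.3394 + 1.3626 + 1.0936)/3 = 1.2652

1.2652


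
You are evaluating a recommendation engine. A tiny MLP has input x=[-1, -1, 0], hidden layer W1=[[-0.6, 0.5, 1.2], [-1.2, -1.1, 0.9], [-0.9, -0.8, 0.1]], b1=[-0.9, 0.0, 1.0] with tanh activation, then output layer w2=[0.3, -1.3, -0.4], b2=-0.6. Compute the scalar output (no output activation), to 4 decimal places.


z1[0] = (-0.6)·(-1) + (0.5)·(-1) + (1.2)·(0) - 0.9 = -0.8
z1[1] = (-1.2)·(-1) + (-1.1)·(-1) + (0.9)·(0) + 0.0 = 2.3
z1[2] = (-0.9)·(-1) + (-0.8)·(-1) + (0.1)·(0) + 1.0 = 2.7
h = tanh(z1) = [-0.664, 0.9801, 0.991]
output = (0.3)·(-0.664) + (-1.3)·(0.9801) + (-0.4)·(0.991) - 0.6 = -2.4697

-2.4697


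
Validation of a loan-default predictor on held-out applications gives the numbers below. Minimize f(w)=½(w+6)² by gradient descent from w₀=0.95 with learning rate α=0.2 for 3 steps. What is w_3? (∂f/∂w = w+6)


step 1: grad = 0.95+6 = 6.95; w = 0.95 - 0.2·(6.95) = -0.44
step 2: grad = -0.44+6 = 5.56; w = -0.44 - 0.2·(5.56) = -1.552
step 3: grad = -1.552+6 = 4.448; w = -1.552 - 0.2·(4.448) = -2.4416

-2.4416


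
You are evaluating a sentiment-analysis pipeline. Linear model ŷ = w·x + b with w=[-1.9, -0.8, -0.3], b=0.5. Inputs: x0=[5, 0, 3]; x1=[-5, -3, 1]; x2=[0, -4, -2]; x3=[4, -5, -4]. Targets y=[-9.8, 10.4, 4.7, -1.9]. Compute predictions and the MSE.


ŷ0 = (-1.9)·(5) + (-0.8)·(0) + (-0.3)·(3) + 0.5 = -9.9
ŷ1 = (-1.9)·(-5) + (-0.8)·(-3) + (-0.3)·(1) + 0.5 = 12.1
ŷ2 = (-1.9)·(0) + (-0.8)·(-4) + (-0.3)·(-2) + 0.5 = 4.3
ŷ3 = (-1.9)·(4) + (-0.8)·(-5) + (-0.3)·(-4) + 0.5 = -1.9
errors² = [0.01, 2.89, 0.16, 0.0]
MSE = 3.0600/4 = 0.765

0.765


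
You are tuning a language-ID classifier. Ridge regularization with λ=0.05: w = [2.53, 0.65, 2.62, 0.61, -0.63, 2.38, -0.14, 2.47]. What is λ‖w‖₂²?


‖w‖₂² = (2.53)² + (0.65)² + (2.62)² + (0.61)² + (-0.63)² + (2.38)² + (-0.14)² + (2.47)²
     = 6.4009 + 0.4225 + 6.8644 + 0.3721 + 0.3969 + 5.6644 + 0.0196 + 6.1009
     = 26.2417
λ·‖w‖₂² = 0.05·26.2417 = 1.312085

1.312085


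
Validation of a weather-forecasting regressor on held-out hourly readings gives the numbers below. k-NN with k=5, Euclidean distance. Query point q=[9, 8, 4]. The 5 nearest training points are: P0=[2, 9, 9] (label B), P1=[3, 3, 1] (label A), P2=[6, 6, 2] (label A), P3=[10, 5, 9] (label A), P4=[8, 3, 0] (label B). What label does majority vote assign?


d(q,P0) = 8.6603  (label B)
d(q,P1) = 8.3666  (label A)
d(q,P2) = 4.1231  (label A)
d(q,P3) = 5.9161  (label A)
d(q,P4) = 6.4807  (label B)
Votes: A=3, B=2
Majority → A

A


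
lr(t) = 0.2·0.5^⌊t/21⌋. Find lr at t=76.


n_drops = ⌊76/21⌋ = 3
lr = 0.2·0.5^3 = 0.2·0.125 = 0.025

0.025


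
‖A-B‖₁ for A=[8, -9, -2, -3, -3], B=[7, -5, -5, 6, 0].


d = |8-7| + |-9+ 5| + |-2+ 5| + |-3-6| + |-3-0|
  = 1 + 4 + 3 + 9 + 3
  = 20

20


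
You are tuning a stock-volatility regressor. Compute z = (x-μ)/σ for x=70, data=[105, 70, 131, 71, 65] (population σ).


μ = 88.4, σ = 25.6094
z = (70 - 88.4)/25.6094 = -0.7185

-0.7185


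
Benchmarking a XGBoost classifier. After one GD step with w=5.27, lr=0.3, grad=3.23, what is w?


w_new = w - α·∇
= 5.27 - 0.3·3.23
= 5.27 - 0.969
= 4.301

4.301


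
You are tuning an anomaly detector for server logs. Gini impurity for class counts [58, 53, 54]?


Probabilities: [58/165, 53/165, 54/165] ≈ [0.3515, 0.3212, 0.3273]
Σpᵢ² = (3364 + 2809 + 2916)/165² = 9089/27225
Gini = 1 - Σpᵢ² = 1 - 9089/27225 = 0.6662

0.6662


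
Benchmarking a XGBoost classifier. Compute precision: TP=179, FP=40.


Precision = TP/(TP+FP)
= 179/(179+40)
= 179/219 = 81.74%

81.74%


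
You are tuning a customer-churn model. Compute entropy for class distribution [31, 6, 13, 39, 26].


Probabilities: [31/115, 6/115, 13/115, 39/115, 26/115] ≈ [0.2696, 0.0522, 0.113, 0.3391, 0.2261]
H = -((31/115)·log₂(31/115) + (6/115)·log₂(6/115) + (13/115)·log₂(13/115) + (39/115)·log₂(39/115) + (26/115)·log₂(26/115))
  = 2.1017 bits

2.1017 bits


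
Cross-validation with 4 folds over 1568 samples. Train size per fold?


Fold size = 1568/4 = 392
Training per fold = 1568 - 392 = 1176

1176


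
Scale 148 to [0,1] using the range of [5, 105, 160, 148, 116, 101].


min=5, max=160
(148-5)/(160-5) = 143/155 = 0.9226

0.9226


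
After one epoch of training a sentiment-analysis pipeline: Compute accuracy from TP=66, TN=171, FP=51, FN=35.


Accuracy = (TP+TN)/(TP+TN+FP+FN)
= (66+171)/(323)
= 237/323 = 73.37%

73.37%


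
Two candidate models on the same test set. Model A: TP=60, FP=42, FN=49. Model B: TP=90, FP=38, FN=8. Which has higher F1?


Model A: P=60/102=0.5882, R=60/109=0.5505, F1=2PR/(P+R)=2TP/(2TP+FP+FN)=120/211=0.5687
Model B: P=90/128=0.7031, R=90/98=0.9184, F1=2PR/(P+R)=2TP/(2TP+FP+FN)=180/226=0.7965
0.5687 < 0.7965 → Model B

Model B


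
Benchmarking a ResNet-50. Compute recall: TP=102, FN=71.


Recall = TP/(TP+FN)
= 102/(102+71)
= 102/173 = 58.96%

58.96%


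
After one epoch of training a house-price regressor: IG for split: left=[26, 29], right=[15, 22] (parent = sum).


Parent = [41, 51], H_parent = 0.9915
H_left = 0.9979 (n=55), H_right = 0.974 (n=37)
H_children = (55/92)·0.9979 + (37/92)·0.974 = 0.9883
IG = 0.9915 - 0.9883 = 0.0032

0.0032


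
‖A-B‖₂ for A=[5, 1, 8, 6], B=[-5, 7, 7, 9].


d = √((5+ 5)² + (1-7)² + (8-7)² + (6-9)²)
  = √(100 + 36 + 1 + 9)
  = √146 = 12.083

12.083


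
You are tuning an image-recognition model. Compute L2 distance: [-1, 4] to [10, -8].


d = √((-1-10)² + (4+ 8)²)
  = √(121 + 144)
  = √265 = 16.2788

16.2788


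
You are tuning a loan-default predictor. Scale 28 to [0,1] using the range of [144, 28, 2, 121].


min=2, max=144
(28-2)/(144-2) = 26/142 = 0.1831

0.1831


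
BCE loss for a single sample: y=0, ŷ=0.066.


BCE = -[y·ln(p) + (1-y)·ln(1-p)]
= -0 - 1·ln(1-0.066)
= -ln(0.934) = 0.0683

0.0683


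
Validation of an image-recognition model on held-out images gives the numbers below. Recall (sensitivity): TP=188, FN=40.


Recall = TP/(TP+FN)
= 188/(188+40)
= 188/228 = 82.46%

82.46%


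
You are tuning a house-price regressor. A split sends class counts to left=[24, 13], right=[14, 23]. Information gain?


Parent = [38, 36], H_parent = 0.9995
H_left = 0.9353 (n=37), H_right = 0.9569 (n=37)
H_children = (37/74)·0.9353 + (37/74)·0.9569 = 0.9461
IG = 0.9995 - 0.9461 = 0.0534

0.0534


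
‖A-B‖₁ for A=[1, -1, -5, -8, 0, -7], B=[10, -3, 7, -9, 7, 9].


d = |1-10| + |-1+ 3| + |-5-7| + |-8+ 9| + |0-7| + |-7-9|
  = 9 + 2 + 12 + 1 + 7 + 16
  = 47

47


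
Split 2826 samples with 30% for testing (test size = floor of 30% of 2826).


Test = ⌊2826·30/100⌋ = 847
Train = 2826 - 847 = 1979

Train: 1979, Test: 847


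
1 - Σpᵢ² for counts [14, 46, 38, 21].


Probabilities: [14/119, 46/119, 38/119, 21/119] ≈ [0.1176, 0.3866, 0.3193, 0.1765]
Σpᵢ² = (196 + 2116 + 1444 + 441)/119² = 4197/14161
Gini = 1 - Σpᵢ² = 1 - 4197/14161 = 0.7036

0.7036


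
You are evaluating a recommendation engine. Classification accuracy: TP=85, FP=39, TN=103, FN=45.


Accuracy = (TP+TN)/(TP+TN+FP+FN)
= (85+103)/(272)
= 188/272 = 69.12%

69.12%


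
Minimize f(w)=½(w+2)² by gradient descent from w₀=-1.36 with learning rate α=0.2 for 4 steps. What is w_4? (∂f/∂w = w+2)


step 1: grad = -1.36+2 = 0.64; w = -1.36 - 0.2·(0.64) = -1.488
step 2: grad = -1.488+2 = 0.512; w = -1.488 - 0.2·(0.512) = -1.5904
step 3: grad = -1.5904+2 = 0.4096; w = -1.5904 - 0.2·(0.4096) = -1.67232
step 4: grad = -1.67232+2 = 0.32768; w = -1.67232 - 0.2·(0.32768) = -1.737856

-1.737856


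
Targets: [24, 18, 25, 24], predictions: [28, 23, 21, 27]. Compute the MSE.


Squared errors: (24-28)²=16, (18-23)²=25, (25-21)²=16, (24-27)²=9
Sum = 66
MSE = 66/4 = 33/2

33/2


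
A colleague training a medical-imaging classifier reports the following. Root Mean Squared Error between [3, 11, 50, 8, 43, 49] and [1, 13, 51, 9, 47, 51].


MSE = 30/6 = 5
RMSE = √(30/6) = 2.2361

2.2361


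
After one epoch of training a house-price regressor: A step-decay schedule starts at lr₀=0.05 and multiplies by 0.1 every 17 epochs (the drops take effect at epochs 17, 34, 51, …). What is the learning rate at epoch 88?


n_drops = ⌊88/17⌋ = 5
lr = 0.05·0.1^5 = 0.05·0.00001 = 0.0000005

0.0000005


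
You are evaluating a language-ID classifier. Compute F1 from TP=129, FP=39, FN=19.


Precision = 129/168 = 0.7679
Recall = 129/148 = 0.8716
F1 = 2·P·R/(P+R) = 2·TP/(2·TP+FP+FN) = 258/(258+39+19) = 258/316 = 0.8165

0.8165


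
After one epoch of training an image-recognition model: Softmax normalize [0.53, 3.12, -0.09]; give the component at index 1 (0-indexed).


Exponentials: e^0.53=1.6989, e^3.12=22.6464, e^-0.09=0.9139
Sum = 25.2592
Softmax = [0.0673, 0.8966, 0.0362]
p[1] = 22.6464/25.2592 = 0.8966

0.8966


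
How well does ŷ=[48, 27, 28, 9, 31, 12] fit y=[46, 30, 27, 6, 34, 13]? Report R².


ȳ = 26
SS_res = Σ(y-ŷ)² = 33
SS_tot = Σ(y-ȳ)² = 1050
R² = 1 - SS_res/SS_tot = 1 - 0.0314 = 0.9686

0.9686


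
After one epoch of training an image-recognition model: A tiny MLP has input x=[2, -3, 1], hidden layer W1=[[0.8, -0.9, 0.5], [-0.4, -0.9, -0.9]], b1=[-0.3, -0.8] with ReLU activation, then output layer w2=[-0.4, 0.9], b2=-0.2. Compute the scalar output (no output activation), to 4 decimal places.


z1[0] = (0.8)·(2) + (-0.9)·(-3) + (0.5)·(1) - 0.3 = 4.5
z1[1] = (-0.4)·(2) + (-0.9)·(-3) + (-0.9)·(1) - 0.8 = 0.2
h = ReLU(z1) = [4.5, 0.2]
output = (-0.4)·(4.5) + (0.9)·(0.2) - 0.2 = -1.82

-1.82


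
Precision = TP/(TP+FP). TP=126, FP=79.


Precision = TP/(TP+FP)
= 126/(126+79)
= 126/205 = 61.46%

61.46%


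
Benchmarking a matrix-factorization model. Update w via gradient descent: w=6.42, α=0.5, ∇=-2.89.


w_new = w - α·∇
= 6.42 - 0.5·-2.89
= 6.42 + 1.445
= 7.865

7.865


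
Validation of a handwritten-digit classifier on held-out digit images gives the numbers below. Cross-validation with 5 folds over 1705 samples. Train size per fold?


Fold size = 1705/5 = 341
Training per fold = 1705 - 341 = 1364

1364


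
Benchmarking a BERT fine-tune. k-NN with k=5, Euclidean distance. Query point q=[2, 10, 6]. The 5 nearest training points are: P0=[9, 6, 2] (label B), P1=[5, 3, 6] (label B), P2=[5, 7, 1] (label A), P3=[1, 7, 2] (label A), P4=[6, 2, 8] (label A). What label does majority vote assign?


d(q,P0) = 9.0  (label B)
d(q,P1) = 7.6158  (label B)
d(q,P2) = 6.5574  (label A)
d(q,P3) = 5.099  (label A)
d(q,P4) = 9.1652  (label A)
Votes: A=3, B=2
Majority → A

A


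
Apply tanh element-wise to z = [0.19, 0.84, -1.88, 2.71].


tanh(0.19) = 0.1877
tanh(0.84) = 0.6858
tanh(-1.88) = -0.9545
tanh(2.71) = 0.9912
result = [0.1877, 0.6858, -0.9545, 0.9912]

[0.1877, 0.6858, -0.9545, 0.9912]


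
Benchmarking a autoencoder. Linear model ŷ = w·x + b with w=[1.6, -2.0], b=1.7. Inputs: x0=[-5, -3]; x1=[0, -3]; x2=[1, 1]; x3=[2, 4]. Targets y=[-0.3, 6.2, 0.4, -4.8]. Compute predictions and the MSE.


ŷ0 = (1.6)·(-5) + (-2.0)·(-3) + 1.7 = -0.3
ŷ1 = (1.6)·(0) + (-2.0)·(-3) + 1.7 = 7.7
ŷ2 = (1.6)·(1) + (-2.0)·(1) + 1.7 = 1.3
ŷ3 = (1.6)·(2) + (-2.0)·(4) + 1.7 = -3.1
errors² = [0.0, 2.25, 0.81, 2.89]
MSE = 5.9500/4 = 1.4875

1.4875


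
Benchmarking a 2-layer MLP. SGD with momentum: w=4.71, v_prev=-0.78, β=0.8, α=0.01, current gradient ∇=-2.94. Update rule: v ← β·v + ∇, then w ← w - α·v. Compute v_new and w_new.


v_new = 0.8·-0.78 - 2.94 = -0.624 - 2.94 = -3.564
w_new = 4.71 - 0.01·-3.564 = 4.71 + 0.03564 = 4.74564

v_new=-3.564, w_new=4.74564


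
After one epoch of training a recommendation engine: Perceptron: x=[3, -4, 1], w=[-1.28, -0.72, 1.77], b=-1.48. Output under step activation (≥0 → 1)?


z = (3)·(-1.28) + (-4)·(-0.72) + (1)·(1.77) - 1.48
  = -0.67
step(z) = 0 (z<0)

0


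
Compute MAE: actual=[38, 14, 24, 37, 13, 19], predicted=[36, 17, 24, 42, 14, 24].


Absolute errors: |38-36|=2, |14-17|=3, |24-24|=0, |37-42|=5, |13-14|=1, |19-24|=5
Sum = 16
MAE = 16/6 = 8/3

8/3


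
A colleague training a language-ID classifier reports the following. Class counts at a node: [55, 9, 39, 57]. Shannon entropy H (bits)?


Probabilities: [55/160, 9/160, 39/160, 57/160] ≈ [0.3438, 0.0563, 0.2437, 0.3563]
H = -((55/160)·log₂(55/160) + (9/160)·log₂(9/160) + (39/160)·log₂(39/160) + (57/160)·log₂(57/160))
  = 1.79 bits

1.79 bits


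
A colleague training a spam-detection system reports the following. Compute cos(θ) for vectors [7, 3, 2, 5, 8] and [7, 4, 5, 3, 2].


A·B = 7·7 + 3·4 + 2·5 + 5·3 + 8·2 = 102
‖A‖ = √151 = 12.2882, ‖B‖ = √103 = 10.1489
cos = 102/(√151·√103) = 102/√15553 = 0.8179

0.8179


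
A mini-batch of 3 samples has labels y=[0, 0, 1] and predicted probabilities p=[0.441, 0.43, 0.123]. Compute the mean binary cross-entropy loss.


L[0] = -ln(1-0.441) = -ln(0.559) = 0.5816
L[1] = -ln(1-0.43) = -ln(0.57) = 0.5621
L[2] = -ln(0.123) = 2.0956
mean = (0.5816 + 0.5621 + 2.0956)/3 = 1.0798

1.0798


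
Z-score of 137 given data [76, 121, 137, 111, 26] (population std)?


μ = 94.2, σ = 39.5343
z = (137 - 94.2)/39.5343 = 1.0826

1.0826


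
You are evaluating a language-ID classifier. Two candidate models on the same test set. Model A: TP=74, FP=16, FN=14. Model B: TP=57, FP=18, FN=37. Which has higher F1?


Model A: P=74/90=0.8222, R=74/88=0.8409, F1=2PR/(P+R)=2TP/(2TP+FP+FN)=148/178=0.8315
Model B: P=57/75=0.76, R=57/94=0.6064, F1=2PR/(P+R)=2TP/(2TP+FP+FN)=114/169=0.6746
0.8315 > 0.6746 → Model A

Model A


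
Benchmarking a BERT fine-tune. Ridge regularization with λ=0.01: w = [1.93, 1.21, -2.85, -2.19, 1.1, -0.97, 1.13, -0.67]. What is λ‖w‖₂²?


‖w‖₂² = (1.93)² + (1.21)² + (-2.85)² + (-2.19)² + (1.1)² + (-0.97)² + (1.13)² + (-0.67)²
     = 3.7249 + 1.4641 + 8.1225 + 4.7961 + 1.21 + 0.9409 + 1.2769 + 0.4489
     = 21.9843
λ·‖w‖₂² = 0.01·21.9843 = 0.219843

0.219843


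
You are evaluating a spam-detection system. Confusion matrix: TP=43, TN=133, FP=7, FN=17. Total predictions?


Total = TP + TN + FP + FN
= 43 + 133 + 7 + 17
= 200
(Predicted positive: 50, predicted negative: 150)

200


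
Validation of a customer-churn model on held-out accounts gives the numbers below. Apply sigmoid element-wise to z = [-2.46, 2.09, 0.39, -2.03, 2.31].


σ(-2.46) = 1/(1+e^2.46) = 0.0787
σ(2.09) = 1/(1+e^-2.09) = 0.8899
σ(0.39) = 1/(1+e^-0.39) = 0.5963
σ(-2.03) = 1/(1+e^2.03) = 0.1161
σ(2.31) = 1/(1+e^-2.31) = 0.9097
result = [0.0787, 0.8899, 0.5963, 0.1161, 0.9097]

[0.0787, 0.8899, 0.5963, 0.1161, 0.9097]


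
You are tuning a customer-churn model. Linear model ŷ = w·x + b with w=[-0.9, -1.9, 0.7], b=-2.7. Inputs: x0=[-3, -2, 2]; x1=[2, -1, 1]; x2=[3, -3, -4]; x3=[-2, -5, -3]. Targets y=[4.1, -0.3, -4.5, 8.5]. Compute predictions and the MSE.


ŷ0 = (-0.9)·(-3) + (-1.9)·(-2) + (0.7)·(2) - 2.7 = 5.2
ŷ1 = (-0.9)·(2) + (-1.9)·(-1) + (0.7)·(1) - 2.7 = -1.9
ŷ2 = (-0.9)·(3) + (-1.9)·(-3) + (0.7)·(-4) - 2.7 = -2.5
ŷ3 = (-0.9)·(-2) + (-1.9)·(-5) + (0.7)·(-3) - 2.7 = 6.5
errors² = [1.21, 2.56, 4.0, 4.0]
MSE = 11.7700/4 = 2.9425

2.9425


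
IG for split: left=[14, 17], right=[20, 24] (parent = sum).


Parent = [34, 41], H_parent = 0.9937
H_left = 0.9932 (n=31), H_right = 0.994 (n=44)
H_children = (31/75)·0.9932 + (44/75)·0.994 = 0.9937
IG = 0.9937 - 0.9937 = 0.0

0.0


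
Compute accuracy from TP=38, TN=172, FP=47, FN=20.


Accuracy = (TP+TN)/(TP+TN+FP+FN)
= (38+172)/(277)
= 210/277 = 75.81%

75.81%


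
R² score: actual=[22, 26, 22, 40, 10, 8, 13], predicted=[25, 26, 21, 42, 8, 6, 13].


ȳ = 20.1429
SS_res = Σ(y-ŷ)² = 22
SS_tot = Σ(y-ȳ)² = 736.86
R² = 1 - SS_res/SS_tot = 1 - 0.0299 = 0.9701

0.9701


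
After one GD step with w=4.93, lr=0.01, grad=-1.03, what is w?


w_new = w - α·∇
= 4.93 - 0.01·-1.03
= 4.93 + 0.0103
= 4.9403

4.9403


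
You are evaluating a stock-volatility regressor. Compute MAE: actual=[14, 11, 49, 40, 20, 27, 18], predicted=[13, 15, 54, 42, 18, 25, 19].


Absolute errors: |14-13|=1, |11-15|=4, |49-54|=5, |40-42|=2, |20-18|=2, |27-25|=2, |18-19|=1
Sum = 17
MAE = 17/7 = 17/7

17/7


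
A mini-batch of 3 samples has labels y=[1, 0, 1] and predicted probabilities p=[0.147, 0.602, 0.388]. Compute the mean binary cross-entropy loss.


L[0] = -ln(0.147) = 1.9173
L[1] = -ln(1-0.602) = -ln(0.398) = 0.9213
L[2] = -ln(0.388) = 0.9467
mean = (1.9173 + 0.9213 + 0.9467)/3 = 1.2618

1.2618


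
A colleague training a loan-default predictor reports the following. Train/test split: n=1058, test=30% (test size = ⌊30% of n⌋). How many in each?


Test = ⌊1058·30/100⌋ = 317
Train = 1058 - 317 = 741

Train: 741, Test: 317


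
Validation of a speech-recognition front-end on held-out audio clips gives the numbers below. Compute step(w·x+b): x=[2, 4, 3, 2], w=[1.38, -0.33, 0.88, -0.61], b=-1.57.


z = (2)·(1.38) + (4)·(-0.33) + (3)·(0.88) + (2)·(-0.61) - 1.57
  = 1.29
step(z) = 1 (z≥0)

1


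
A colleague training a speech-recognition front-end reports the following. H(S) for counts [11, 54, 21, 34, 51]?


Probabilities: [11/171, 54/171, 21/171, 34/171, 51/171] ≈ [0.0643, 0.3158, 0.1228, 0.1988, 0.2982]
H = -((11/171)·log₂(11/171) + (54/171)·log₂(54/171) + (21/171)·log₂(21/171) + (34/171)·log₂(34/171) + (51/171)·log₂(51/171))
  = 2.1353 bits

2.1353 bits


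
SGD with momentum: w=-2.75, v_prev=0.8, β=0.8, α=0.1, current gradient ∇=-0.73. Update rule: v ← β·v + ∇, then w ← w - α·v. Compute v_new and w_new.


v_new = 0.8·0.8 - 0.73 = 0.64 - 0.73 = -0.09
w_new = -2.75 - 0.1·-0.09 = -2.75 + 0.009 = -2.741

v_new=-0.09, w_new=-2.741


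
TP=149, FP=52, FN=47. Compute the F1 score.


Precision = 149/201 = 0.7413
Recall = 149/196 = 0.7602
F1 = 2·P·R/(P+R) = 2·TP/(2·TP+FP+FN) = 298/(298+52+47) = 298/397 = 0.7506

0.7506


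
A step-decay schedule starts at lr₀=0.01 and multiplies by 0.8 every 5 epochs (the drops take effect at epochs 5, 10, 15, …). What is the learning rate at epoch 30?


n_drops = ⌊30/5⌋ = 6
lr = 0.01·0.8^6 = 0.01·0.262144 = 0.00262144

0.00262144


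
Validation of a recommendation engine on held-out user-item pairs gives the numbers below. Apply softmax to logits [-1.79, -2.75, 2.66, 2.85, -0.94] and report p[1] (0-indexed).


Exponentials: e^-1.79=0.167, e^-2.75=0.0639, e^2.66=14.2963, e^2.85=17.2878, e^-0.94=0.3906
Sum = 32.2056
Softmax = [0.0052, 0.002, 0.4439, 0.5368, 0.0121]
p[1] = 0.0639/32.2056 = 0.002

0.002


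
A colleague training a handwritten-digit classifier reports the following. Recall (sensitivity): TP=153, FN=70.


Recall = TP/(TP+FN)
= 153/(153+70)
= 153/223 = 68.61%

68.61%


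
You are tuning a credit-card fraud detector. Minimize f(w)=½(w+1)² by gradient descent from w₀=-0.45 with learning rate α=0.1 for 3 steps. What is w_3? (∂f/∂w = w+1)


step 1: grad = -0.45+1 = 0.55; w = -0.45 - 0.1·(0.55) = -0.505
step 2: grad = -0.505+1 = 0.495; w = -0.505 - 0.1·(0.495) = -0.5545
step 3: grad = -0.5545+1 = 0.4455; w = -0.5545 - 0.1·(0.4455) = -0.59905

-0.59905


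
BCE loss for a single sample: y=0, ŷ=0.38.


BCE = -[y·ln(p) + (1-y)·ln(1-p)]
= -0 - 1·ln(1-0.38)
= -ln(0.62) = 0.478

0.478


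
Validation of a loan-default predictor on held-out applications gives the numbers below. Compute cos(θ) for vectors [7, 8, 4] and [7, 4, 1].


A·B = 7·7 + 8·4 + 4·1 = 85
‖A‖ = √129 = 11.3578, ‖B‖ = √66 = 8.124
cos = 85/(√129·√66) = 85/√8514 = 0.9212

0.9212


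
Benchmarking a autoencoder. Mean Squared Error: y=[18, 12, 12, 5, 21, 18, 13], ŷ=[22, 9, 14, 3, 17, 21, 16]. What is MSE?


Squared errors: (18-22)²=16, (12-9)²=9, (12-14)²=4, (5-3)²=4, (21-17)²=16, (18-21)²=9, (13-16)²=9
Sum = 67
MSE = 67/7 = 67/7

67/7


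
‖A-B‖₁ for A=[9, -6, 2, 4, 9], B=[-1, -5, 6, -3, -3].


d = |9+ 1| + |-6+ 5| + |2-6| + |4+ 3| + |9+ 3|
  = 10 + 1 + 4 + 7 + 12
  = 34

34


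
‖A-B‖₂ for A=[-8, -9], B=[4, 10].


d = √((-8-4)² + (-9-10)²)
  = √(144 + 361)
  = √505 = 22.4722

22.4722


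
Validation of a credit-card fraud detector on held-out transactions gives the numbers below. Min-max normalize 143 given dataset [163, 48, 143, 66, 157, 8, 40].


min=8, max=163
(143-8)/(163-8) = 135/155 = 0.871

0.871


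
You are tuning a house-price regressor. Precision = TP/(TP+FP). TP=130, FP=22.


Precision = TP/(TP+FP)
= 130/(130+22)
= 130/152 = 85.53%

85.53%


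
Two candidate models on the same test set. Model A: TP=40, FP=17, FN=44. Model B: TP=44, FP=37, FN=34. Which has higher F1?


Model A: P=40/57=0.7018, R=40/84=0.4762, F1=2PR/(P+R)=2TP/(2TP+FP+FN)=80/141=0.5674
Model B: P=44/81=0.5432, R=44/78=0.5641, F1=2PR/(P+R)=2TP/(2TP+FP+FN)=88/159=0.5535
0.5674 > 0.5535 → Model A

Model A


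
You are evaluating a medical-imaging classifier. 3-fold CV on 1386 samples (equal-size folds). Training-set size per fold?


Fold size = 1386/3 = 462
Training per fold = 1386 - 462 = 924

924


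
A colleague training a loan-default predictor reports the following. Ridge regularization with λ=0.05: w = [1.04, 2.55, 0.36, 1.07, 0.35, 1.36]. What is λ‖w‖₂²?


‖w‖₂² = (1.04)² + (2.55)² + (0.36)² + (1.07)² + (0.35)² + (1.36)²
     = 1.0816 + 6.5025 + 0.1296 + 1.1449 + 0.1225 + 1.8496
     = 10.8307
λ·‖w‖₂² = 0.05·10.8307 = 0.541535

0.541535


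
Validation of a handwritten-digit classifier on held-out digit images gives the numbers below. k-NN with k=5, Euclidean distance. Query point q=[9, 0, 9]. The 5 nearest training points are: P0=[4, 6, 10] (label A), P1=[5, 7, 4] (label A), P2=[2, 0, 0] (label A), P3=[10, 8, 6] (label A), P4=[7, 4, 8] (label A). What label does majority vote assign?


d(q,P0) = 7.874  (label A)
d(q,P1) = 9.4868  (label A)
d(q,P2) = 11.4018  (label A)
d(q,P3) = 8.6023  (label A)
d(q,P4) = 4.5826  (label A)
Votes: A=5, B=0
Majority → A

A


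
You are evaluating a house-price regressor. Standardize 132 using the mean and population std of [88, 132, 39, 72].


μ = 82.75, σ = 33.4767
z = (132 - 82.75)/33.4767 = 1.4712

1.4712


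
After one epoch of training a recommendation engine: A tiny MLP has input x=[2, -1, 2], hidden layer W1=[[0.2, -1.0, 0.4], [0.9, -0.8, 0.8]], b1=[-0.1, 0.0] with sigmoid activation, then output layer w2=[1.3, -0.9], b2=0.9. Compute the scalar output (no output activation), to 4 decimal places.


z1[0] = (0.2)·(2) + (-1.0)·(-1) + (0.4)·(2) - 0.1 = 2.1
z1[1] = (0.9)·(2) + (-0.8)·(-1) + (0.8)·(2) + 0.0 = 4.2
h = sigmoid(z1) = [0.8909, 0.9852]
output = (1.3)·(0.8909) + (-0.9)·(0.9852) + 0.9 = 1.1715

1.1715


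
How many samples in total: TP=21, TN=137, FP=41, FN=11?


Total = TP + TN + FP + FN
= 21 + 137 + 41 + 11
= 210
(Predicted positive: 62, predicted negative: 148)

210


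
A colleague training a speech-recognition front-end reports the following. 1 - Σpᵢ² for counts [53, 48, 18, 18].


Probabilities: [53/137, 48/137, 18/137, 18/137] ≈ [0.3869, 0.3504, 0.1314, 0.1314]
Σpᵢ² = (2809 + 2304 + 324 + 324)/137² = 5761/18769
Gini = 1 - Σpᵢ² = 1 - 5761/18769 = 0.6931

0.6931


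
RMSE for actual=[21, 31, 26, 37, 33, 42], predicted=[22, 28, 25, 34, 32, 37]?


MSE = 46/6 = 7.6667
RMSE = √(46/6) = 2.7689

2.7689


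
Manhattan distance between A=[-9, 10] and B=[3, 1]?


d = |-9-3| + |10-1|
  = 12 + 9
  = 21

21


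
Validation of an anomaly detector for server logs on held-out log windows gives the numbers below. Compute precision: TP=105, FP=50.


Precision = TP/(TP+FP)
= 105/(105+50)
= 105/155 = 67.74%

67.74%


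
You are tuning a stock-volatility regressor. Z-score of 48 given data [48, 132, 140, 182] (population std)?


μ = 125.5, σ = 48.6081
z = (48 - 125.5)/48.6081 = -1.5944

-1.5944


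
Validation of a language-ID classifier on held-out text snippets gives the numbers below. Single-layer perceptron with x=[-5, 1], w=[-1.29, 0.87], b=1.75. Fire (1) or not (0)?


z = (-5)·(-1.29) + (1)·(0.87) + 1.75
  = 9.07
step(z) = 1 (z≥0)

1


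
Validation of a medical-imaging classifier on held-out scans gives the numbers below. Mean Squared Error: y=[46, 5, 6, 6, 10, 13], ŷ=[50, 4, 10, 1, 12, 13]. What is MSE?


Squared errors: (46-50)²=16, (5-4)²=1, (6-10)²=16, (6-1)²=25, (10-12)²=4, (13-13)²=0
Sum = 62
MSE = 62/6 = 31/3

31/3


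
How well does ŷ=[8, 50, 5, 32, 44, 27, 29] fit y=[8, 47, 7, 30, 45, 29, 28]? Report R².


ȳ = 27.7143
SS_res = Σ(y-ŷ)² = 23
SS_tot = Σ(y-ȳ)² = 1495.43
R² = 1 - SS_res/SS_tot = 1 - 0.0154 = 0.9846

0.9846


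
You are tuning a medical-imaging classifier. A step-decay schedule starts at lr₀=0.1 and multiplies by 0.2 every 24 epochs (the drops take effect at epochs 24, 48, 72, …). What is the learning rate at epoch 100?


n_drops = ⌊100/24⌋ = 4
lr = 0.1·0.2^4 = 0.1·0.0016 = 0.00016

0.00016


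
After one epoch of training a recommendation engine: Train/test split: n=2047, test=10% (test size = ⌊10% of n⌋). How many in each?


Test = ⌊2047·10/100⌋ = 204
Train = 2047 - 204 = 1843

Train: 1843, Test: 204


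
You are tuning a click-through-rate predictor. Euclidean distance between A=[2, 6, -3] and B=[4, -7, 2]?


d = √((2-4)² + (6+ 7)² + (-3-2)²)
  = √(4 + 169 + 25)
  = √198 = 14.0712

14.0712


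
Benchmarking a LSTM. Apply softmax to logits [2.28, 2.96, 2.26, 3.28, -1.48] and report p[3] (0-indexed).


Exponentials: e^2.28=9.7767, e^2.96=19.298, e^2.26=9.5831, e^3.28=26.5758, e^-1.48=0.2276
Sum = 65.4612
Softmax = [0.1494, 0.2948, 0.1464, 0.406, 0.0035]
p[3] = 26.5758/65.4612 = 0.406

0.406


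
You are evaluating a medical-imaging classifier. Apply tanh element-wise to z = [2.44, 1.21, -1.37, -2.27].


tanh(2.44) = 0.9849
tanh(1.21) = 0.8367
tanh(-1.37) = -0.8787
tanh(-2.27) = -0.9789
result = [0.9849, 0.8367, -0.8787, -0.9789]

[0.9849, 0.8367, -0.8787, -0.9789]


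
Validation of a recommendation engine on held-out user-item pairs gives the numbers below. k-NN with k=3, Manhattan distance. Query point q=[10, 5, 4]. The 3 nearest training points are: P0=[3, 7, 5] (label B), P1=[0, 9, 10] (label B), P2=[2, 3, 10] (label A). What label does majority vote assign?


d(q,P0) = 10  (label B)
d(q,P1) = 20  (label B)
d(q,P2) = 16  (label A)
Votes: A=1, B=2
Majority → B

B


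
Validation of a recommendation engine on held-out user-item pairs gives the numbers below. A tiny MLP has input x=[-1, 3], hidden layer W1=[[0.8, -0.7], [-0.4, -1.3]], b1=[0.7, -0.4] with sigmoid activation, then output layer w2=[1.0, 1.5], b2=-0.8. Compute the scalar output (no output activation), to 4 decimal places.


z1[0] = (0.8)·(-1) + (-0.7)·(3) + 0.7 = -2.2
z1[1] = (-0.4)·(-1) + (-1.3)·(3) - 0.4 = -3.9
h = sigmoid(z1) = [0.0998, 0.0198]
output = (1.0)·(0.0998) + (1.5)·(0.0198) - 0.8 = -0.6705

-0.6705


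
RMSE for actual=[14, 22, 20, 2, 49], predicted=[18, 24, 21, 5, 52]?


MSE = 39/5 = 7.8
RMSE = √(39/5) = 2.7928

2.7928


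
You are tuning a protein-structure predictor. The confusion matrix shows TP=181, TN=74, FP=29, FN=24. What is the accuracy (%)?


Accuracy = (TP+TN)/(TP+TN+FP+FN)
= (181+74)/(308)
= 255/308 = 82.79%

82.79%


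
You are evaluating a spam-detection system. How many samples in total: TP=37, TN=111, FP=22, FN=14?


Total = TP + TN + FP + FN
= 37 + 111 + 22 + 14
= 184
(Predicted positive: 59, predicted negative: 125)

184


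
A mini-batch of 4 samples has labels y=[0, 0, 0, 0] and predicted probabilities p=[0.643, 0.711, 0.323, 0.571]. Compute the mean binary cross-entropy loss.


L[0] = -ln(1-0.643) = -ln(0.357) = 1.03
L[1] = -ln(1-0.711) = -ln(0.289) = 1.2413
L[2] = -ln(1-0.323) = -ln(0.677) = 0.3901
L[3] = -ln(1-0.571) = -ln(0.429) = 0.8463
mean = (1.03 + 1.2413 + 0.3901 + 0.8463)/4 = 0.8769

0.8769


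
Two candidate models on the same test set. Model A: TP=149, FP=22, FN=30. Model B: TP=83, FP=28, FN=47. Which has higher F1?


Model A: P=149/171=0.8713, R=149/179=0.8324, F1=2PR/(P+R)=2TP/(2TP+FP+FN)=298/350=0.8514
Model B: P=83/111=0.7477, R=83/130=0.6385, F1=2PR/(P+R)=2TP/(2TP+FP+FN)=166/241=0.6888
0.8514 > 0.6888 → Model A

Model A


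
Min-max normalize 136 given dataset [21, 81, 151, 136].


min=21, max=151
(136-21)/(151-21) = 115/130 = 0.8846

0.8846


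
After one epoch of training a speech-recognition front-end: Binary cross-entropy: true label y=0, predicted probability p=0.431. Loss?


BCE = -[y·ln(p) + (1-y)·ln(1-p)]
= -0 - 1·ln(1-0.431)
= -ln(0.569) = 0.5639

0.5639


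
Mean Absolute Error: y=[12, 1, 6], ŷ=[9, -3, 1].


Absolute errors: |12-9|=3, |1+ 3|=4, |6-1|=5
Sum = 12
MAE = 12/3 = 4

4


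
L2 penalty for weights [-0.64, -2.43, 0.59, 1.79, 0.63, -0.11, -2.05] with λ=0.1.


‖w‖₂² = (-0.64)² + (-2.43)² + (0.59)² + (1.79)² + (0.63)² + (-0.11)² + (-2.05)²
     = 0.4096 + 5.9049 + 0.3481 + 3.2041 + 0.3969 + 0.0121 + 4.2025
     = 14.4782
λ·‖w‖₂² = 0.1·14.4782 = 1.44782

1.44782


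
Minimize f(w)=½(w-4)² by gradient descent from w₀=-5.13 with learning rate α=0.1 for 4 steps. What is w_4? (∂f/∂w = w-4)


step 1: grad = -5.13-4 = -9.13; w = -5.13 - 0.1·(-9.13) = -4.217
step 2: grad = -4.217-4 = -8.217; w = -4.217 - 0.1·(-8.217) = -3.3953
step 3: grad = -3.3953-4 = -7.3953; w = -3.3953 - 0.1·(-7.3953) = -2.65577
step 4: grad = -2.65577-4 = -6.65577; w = -2.65577 - 0.1·(-6.65577) = -1.990193

-1.990193
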